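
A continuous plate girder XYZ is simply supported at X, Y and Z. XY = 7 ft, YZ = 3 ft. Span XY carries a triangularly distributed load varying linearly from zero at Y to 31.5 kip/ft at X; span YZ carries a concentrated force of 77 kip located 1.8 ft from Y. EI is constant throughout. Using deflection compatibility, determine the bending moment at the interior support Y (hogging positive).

M_Y = 74.67 kip·ft

Insert a hinge at Y; M_Y is the redundant, and each span becomes simply supported.
End slopes at the hinge Y, treating each span as simply supported:
  span XY: triangular load, peak 31.5: 7w₀L³/(360EI) = 210.1/EI
  span YZ: point load 77 at a = 1.8: Pab(L + b)/(6LEI) = 38.81/EI
  relative rotation θ_0 = (210.1 + 38.81)/EI = 248.9/EI
A unit hogging moment at Y produces rotation L₁/(3EI) + L₂/(3EI) = 3.333/EI.
Compatibility: M_Y·(L₁+L₂)/(3EI) = θ_0, giving M_Y = 74.67 kip·ft (hogging).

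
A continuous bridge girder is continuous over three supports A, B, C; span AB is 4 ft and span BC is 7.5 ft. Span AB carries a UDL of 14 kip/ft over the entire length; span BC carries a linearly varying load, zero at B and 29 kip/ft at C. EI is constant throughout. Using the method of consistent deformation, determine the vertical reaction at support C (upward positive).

Release continuity at B by inserting a hinge; the redundant is the internal moment M_B. The primary structure is two simply-supported spans AB and BC.
End slopes at the hinge B, treating each span as simply supported:
  span AB: UDL 14: wL³/(24EI) = 37.33/EI
  span BC: triangular load, peak 29: 7w₀L³/(360EI) = 237.9/EI
  relative rotation θ_0 = (37.33 + 237.9)/EI = 275.2/EI
A unit hogging moment at B produces rotation L₁/(3EI) + L₂/(3EI) = 3.833/EI.
Compatibility: M_B·(L₁+L₂)/(3EI) = θ_0, giving M_B = 71.8 kip·ft (hogging).
Span BC, ΣM about C: R_B^{BC}·7.5 = 271.9 + 71.8, so R_B^{BC} = 45.82 kip and R_C = 108.8 − 45.82 = 62.93 kip.

R_C = 62.93 kip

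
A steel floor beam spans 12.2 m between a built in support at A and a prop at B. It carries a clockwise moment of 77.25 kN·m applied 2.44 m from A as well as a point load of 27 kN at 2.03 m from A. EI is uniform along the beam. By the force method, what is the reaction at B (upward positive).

Remove the prop at B; the released (primary) structure is a cantilever built in at A.
Primary-structure tip deflection at B by superposition:
  clockwise couple 77.25 at a = 2.44: M₀a(2L − a)/(2EI) = 2070/EI
  point load 27 at a = 2.03: Pa²(3L − a)/(6EI) = 641.1/EI
  δ_0 = 2711/EI
Tip deflection under a unit load at B: L³/(3EI) = 605.3/EI.
Compatibility at B: δ_0 − R_B·δ_{BB} = 0, so R_B = 2711/605.3 = 4.478 kN.

R_B = 4.478 kN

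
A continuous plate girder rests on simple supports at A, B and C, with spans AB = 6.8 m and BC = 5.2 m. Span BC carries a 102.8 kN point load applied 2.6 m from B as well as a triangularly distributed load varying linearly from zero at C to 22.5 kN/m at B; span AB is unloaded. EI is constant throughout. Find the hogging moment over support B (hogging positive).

Release continuity at B by inserting a hinge; the redundant is the internal moment M_B. The primary structure is two simply-supported spans AB and BC.
Discontinuity in slope at B on the released structure — sum the simple-span end rotations:
  span BC: point load 102.8 at a = 2.6: Pab(L + b)/(6LEI) = 173.7/EI
  span BC: triangular load, peak 22.5: w₀L³/(45EI) = 70.3/EI
  relative rotation θ_0 = (0 + 244)/EI = 244/EI
A unit hogging moment at B produces rotation L₁/(3EI) + L₂/(3EI) = 4/EI.
Slope continuity at B: θ_0 = M_B·4/EI, so M_B = 244/4 = 61.01 kN·m (hogging).

M_B = 61.01 kN·m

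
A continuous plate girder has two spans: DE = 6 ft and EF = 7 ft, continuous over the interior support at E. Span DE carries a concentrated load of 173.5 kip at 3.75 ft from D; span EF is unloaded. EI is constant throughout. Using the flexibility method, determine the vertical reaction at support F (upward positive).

Release continuity at E by inserting a hinge; the redundant is the internal moment M_E. The primary structure is two simply-supported spans DE and EF.
Rotations at E on the released spans (each span's end-slope, ×1/EI):
  span DE: point load 173.5 at a = 3.75: Pab(L + a)/(6LEI) = 396.5/EI
  relative rotation θ_0 = (396.5 + 0)/EI = 396.5/EI
A unit hogging moment at E produces rotation L₁/(3EI) + L₂/(3EI) = 4.333/EI.
Compatibility: M_E·(L₁+L₂)/(3EI) = θ_0, giving M_E = 91.49 kip·ft (hogging).
Span EF, ΣM about F: R_E^{EF}·7 = 0 + 91.49, so R_E^{EF} = 13.07 kip and R_F = 0 − 13.07 = -13.07 kip.

R_F = -13.07 kip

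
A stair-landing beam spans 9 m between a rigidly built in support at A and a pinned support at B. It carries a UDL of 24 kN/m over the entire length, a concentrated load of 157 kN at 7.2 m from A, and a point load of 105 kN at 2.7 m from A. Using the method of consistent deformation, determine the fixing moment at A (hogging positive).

M_A = 547.3 kN·m

Release the roller at B. Primary structure: cantilever fixed at A.
Deflection at B on the released cantilever, summing each load's contribution:
  UDL 24: wL⁴/(8EI) = 19683/EI
  point load 157 at a = 7.2: Pa²(3L − a)/(6EI) = 26858/EI
  point load 105 at a = 2.7: Pa²(3L − a)/(6EI) = 3100/EI
  δ_0 = 49641/EI
Tip deflection under a unit load at B: L³/(3EI) = 243/EI.
Compatibility at B: δ_0 − R_B·δ_{BB} = 0, so R_B = 49641/243 = 204.3 kN.
Moment equilibrium about A: M_A = Σ(load moments about A) − R_B·L = 2386 − 204.3×9 = 547.3 kN·m.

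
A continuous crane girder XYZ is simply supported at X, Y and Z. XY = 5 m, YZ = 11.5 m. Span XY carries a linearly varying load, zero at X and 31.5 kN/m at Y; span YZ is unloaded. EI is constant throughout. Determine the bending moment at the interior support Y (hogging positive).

Release continuity at Y by inserting a hinge; the redundant is the internal moment M_Y. The primary structure is two simply-supported spans XY and YZ.
End slopes at the hinge Y, treating each span as simply supported:
  span XY: triangular load, peak 31.5: w₀L³/(45EI) = 87.5/EI
  relative rotation θ_0 = (87.5 + 0)/EI = 87.5/EI
A unit hogging moment at Y produces rotation L₁/(3EI) + L₂/(3EI) = 5.5/EI.
Compatibility: M_Y·(L₁+L₂)/(3EI) = θ_0, giving M_Y = 15.91 kN·m (hogging).

M_Y = 15.91 kN·m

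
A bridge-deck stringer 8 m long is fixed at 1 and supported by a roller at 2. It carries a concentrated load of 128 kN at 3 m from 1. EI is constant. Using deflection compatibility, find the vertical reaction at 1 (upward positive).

R_1 = 104.4 kN

Choose R_2 as the redundant. The primary structure is the cantilever fixed at 1.
Primary-structure tip deflection at 2 by superposition:
  point load 128 at a = 3: Pa²(3L − a)/(6EI) = 4032/EI
Flexibility coefficient — unit upward force at 2: δ_{22} = L³/(3EI) = 170.7/EI.
The prop prevents deflection at 2: R_2 = δ_0/δ_{22} = 4032/170.7 = 23.62 kN.
Vertical equilibrium: R_1 = ΣP − R_2 = 128 − 23.62 = 104.4 kN.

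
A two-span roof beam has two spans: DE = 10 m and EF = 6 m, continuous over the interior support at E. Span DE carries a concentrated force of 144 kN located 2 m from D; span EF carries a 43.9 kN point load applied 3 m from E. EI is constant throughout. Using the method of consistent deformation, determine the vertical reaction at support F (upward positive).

Insert a hinge at E; M_E is the redundant, and each span becomes simply supported.
Rotations at E on the released spans (each span's end-slope, ×1/EI):
  span DE: point load 144 at a = 2: Pab(L + a)/(6LEI) = 460.8/EI
  span EF: point load 43.9 at a = 3: Pab(L + b)/(6LEI) = 98.78/EI
  relative rotation θ_0 = (460.8 + 98.78)/EI = 559.6/EI
A unit hogging moment at E produces rotation L₁/(3EI) + L₂/(3EI) = 5.333/EI.
Slope continuity at E: θ_0 = M_E·5.333/EI, so M_E = 559.6/5.333 = 104.9 kN·m (hogging).
Span EF, ΣM about F: R_E^{EF}·6 = 131.7 + 104.9, so R_E^{EF} = 39.44 kN and R_F = 43.9 − 39.44 = 4.463 kN.

R_F = 4.463 kN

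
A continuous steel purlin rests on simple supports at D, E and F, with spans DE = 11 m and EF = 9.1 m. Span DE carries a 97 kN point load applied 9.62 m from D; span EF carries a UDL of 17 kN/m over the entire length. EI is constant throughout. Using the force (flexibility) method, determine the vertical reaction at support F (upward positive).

Release continuity at E by inserting a hinge; the redundant is the internal moment M_E. The primary structure is two simply-supported spans DE and EF.
Discontinuity in slope at E on the released structure — sum the simple-span end rotations:
  span DE: point load 97 at a = 9.62: Pab(L + a)/(6LEI) = 402.3/EI
  span EF: UDL 17: wL³/(24EI) = 533.8/EI
  relative rotation θ_0 = (402.3 + 533.8)/EI = 936.1/EI
A unit hogging moment at E produces rotation L₁/(3EI) + L₂/(3EI) = 6.7/EI.
Slope continuity at E: θ_0 = M_E·6.7/EI, so M_E = 936.1/6.7 = 139.7 kN·m (hogging).
Span EF, ΣM about F: R_E^{EF}·9.1 = 703.9 + 139.7, so R_E^{EF} = 92.7 kN and R_F = 154.7 − 92.7 = 62 kN.

R_F = 62 kN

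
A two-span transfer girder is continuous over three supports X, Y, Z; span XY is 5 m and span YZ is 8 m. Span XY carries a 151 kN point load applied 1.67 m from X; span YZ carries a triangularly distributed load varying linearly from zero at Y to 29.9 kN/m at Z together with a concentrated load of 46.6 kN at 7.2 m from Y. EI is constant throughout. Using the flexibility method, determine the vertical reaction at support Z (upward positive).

R_Z = 106.3 kN

Take M_Y as the redundant. Released structure: two simple spans XY and YZ with a hinge at Y.
End slopes at the hinge Y, treating each span as simply supported:
  span XY: point load 151 at a = 1.67: Pab(L + a)/(6LEI) = 186.7/EI
  span YZ: triangular load, peak 29.9: 7w₀L³/(360EI) = 297.7/EI
  span YZ: point load 46.6 at a = 7.2: Pab(L + b)/(6LEI) = 49.21/EI
  relative rotation θ_0 = (186.7 + 346.9)/EI = 533.6/EI
A unit hogging moment at Y produces rotation L₁/(3EI) + L₂/(3EI) = 4.333/EI.
Compatibility: M_Y·(L₁+L₂)/(3EI) = θ_0, giving M_Y = 123.1 kN·m (hogging).
Span YZ, ΣM about Z: R_Y^{YZ}·8 = 356.2 + 123.1, so R_Y^{YZ} = 59.92 kN and R_Z = 166.2 − 59.92 = 106.3 kN.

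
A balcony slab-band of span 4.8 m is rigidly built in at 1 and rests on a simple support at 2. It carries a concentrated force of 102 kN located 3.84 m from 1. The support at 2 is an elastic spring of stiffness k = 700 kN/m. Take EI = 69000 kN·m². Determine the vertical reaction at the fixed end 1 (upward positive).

R_1 = 82.45 kN

Choose R_2 as the redundant. The primary structure is the cantilever fixed at 1.
Deflection at 2 on the released cantilever, summing each load's contribution:
  point load 102 at a = 3.84: Pa²(3L − a)/(6EI) = 2647/EI
Tip deflection under a unit load at 2: L³/(3EI) = 36.86/EI.
With EI = 69000 kN·m²: δ_0 = 0.038364 m and δ_{22} = 0.000534 m/kN.
Compatibility — the spring shortens by R_2/k under the reaction it provides: δ_0 − R_2·δ_{22} = R_2/k. With 1/k = 0.001429 m/kN, R_2 = δ_0 / (δ_{22} + 1/k) = 0.038364 / (0.000534 + 0.001429) = 19.55 kN.
Vertical equilibrium: R_1 = ΣP − R_2 = 102 − 19.55 = 82.45 kN.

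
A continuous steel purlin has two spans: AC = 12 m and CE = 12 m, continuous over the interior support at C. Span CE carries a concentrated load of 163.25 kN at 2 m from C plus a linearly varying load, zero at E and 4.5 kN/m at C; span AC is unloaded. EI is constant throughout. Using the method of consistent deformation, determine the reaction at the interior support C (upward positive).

Insert a hinge at C; M_C is the redundant, and each span becomes simply supported.
End slopes at the hinge C, treating each span as simply supported:
  span CE: point load 163.25 at a = 2: Pab(L + b)/(6LEI) = 997.6/EI
  span CE: triangular load, peak 4.5: w₀L³/(45EI) = 172.8/EI
  relative rotation θ_0 = (0 + 1170)/EI = 1170/EI
A unit hogging moment at C produces rotation L₁/(3EI) + L₂/(3EI) = 8/EI.
Compatibility: M_C·(L₁+L₂)/(3EI) = θ_0, giving M_C = 146.3 kN·m (hogging).
Span AC, ΣM about A with M_C applied at C: R_C^{AC}·12 = 0 + 146.3, so R_C^{AC} = 12.19 kN and R_A = 0 − 12.19 = -12.19 kN.
Span CE, ΣM about E: R_C^{CE}·12 = 1848 + 146.3, so R_C^{CE} = 166.2 kN and R_E = 190.2 − 166.2 = 24.02 kN.
R_C = 12.19 + 166.2 = 178.4 kN.

R_C = 178.4 kN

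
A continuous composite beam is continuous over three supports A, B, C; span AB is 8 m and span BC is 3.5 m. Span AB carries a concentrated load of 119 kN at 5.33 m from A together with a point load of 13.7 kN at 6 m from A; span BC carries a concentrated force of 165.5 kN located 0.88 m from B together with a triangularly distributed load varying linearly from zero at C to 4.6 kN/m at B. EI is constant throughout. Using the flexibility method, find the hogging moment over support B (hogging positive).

Insert a hinge at B; M_B is the redundant, and each span becomes simply supported.
Rotations at B on the released spans (each span's end-slope, ×1/EI):
  span AB: point load 119 at a = 5.33: Pab(L + a)/(6LEI) = 470.3/EI
  span AB: point load 13.7 at a = 6: Pab(L + a)/(6LEI) = 47.95/EI
  span BC: point load 165.5 at a = 0.88: Pab(L + b)/(6LEI) = 111.2/EI
  span BC: triangular load, peak 4.6: w₀L³/(45EI) = 4.383/EI
  relative rotation θ_0 = (518.2 + 115.6)/EI = 633.8/EI
A unit hogging moment at B produces rotation L₁/(3EI) + L₂/(3EI) = 3.833/EI.
Slope continuity at B: θ_0 = M_B·3.833/EI, so M_B = 633.8/3.833 = 165.3 kN·m (hogging).

M_B = 165.3 kN·m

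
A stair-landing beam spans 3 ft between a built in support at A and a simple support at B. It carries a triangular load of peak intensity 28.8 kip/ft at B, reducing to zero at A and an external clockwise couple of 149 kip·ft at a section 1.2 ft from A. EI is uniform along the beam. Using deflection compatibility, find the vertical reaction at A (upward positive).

R_A = -28.24 kip

Choose R_B as the redundant. The primary structure is the cantilever fixed at A.
Downward deflection at the released point B due to the loads:
  triangular load, peak 28.8 at the free end: 11w₀L⁴/(120EI) = 213.8/EI
  clockwise couple 149 at a = 1.2: M₀a(2L − a)/(2EI) = 429.1/EI
  δ_0 = 643/EI
Flexibility coefficient — unit upward force at B: δ_{BB} = L³/(3EI) = 9/EI.
The prop prevents deflection at B: R_B = δ_0/δ_{BB} = 643/9 = 71.44 kip.
Vertical equilibrium: R_A = ΣP − R_B = 43.2 − 71.44 = -28.24 kip.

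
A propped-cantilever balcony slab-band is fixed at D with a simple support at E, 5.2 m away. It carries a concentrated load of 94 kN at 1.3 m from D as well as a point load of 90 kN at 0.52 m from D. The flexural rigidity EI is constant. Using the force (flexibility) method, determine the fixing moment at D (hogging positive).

Release the roller at E. Primary structure: cantilever fixed at D.
Free-end deflection of the primary structure under the applied loading (downward +):
  point load 94 at a = 1.3: Pa²(3L − a)/(6EI) = 378.6/EI
  point load 90 at a = 0.52: Pa²(3L − a)/(6EI) = 61.16/EI
  δ_0 = 439.8/EI
Tip deflection under a unit load at E: L³/(3EI) = 46.87/EI.
Compatibility at E: δ_0 − R_E·δ_{EE} = 0, so R_E = 439.8/46.87 = 9.383 kN.
Moment equilibrium about D: M_D = Σ(load moments about D) − R_E·L = 169 − 9.383×5.2 = 120.2 kN·m.

M_D = 120.2 kN·m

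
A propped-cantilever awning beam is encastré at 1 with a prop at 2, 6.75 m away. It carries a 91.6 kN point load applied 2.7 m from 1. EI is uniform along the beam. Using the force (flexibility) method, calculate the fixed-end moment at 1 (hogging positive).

M_1 = 118.7 kN·m

Release the roller at 2. Primary structure: cantilever fixed at 1.
Deflection at 2 on the released cantilever, summing each load's contribution:
  point load 91.6 at a = 2.7: Pa²(3L − a)/(6EI) = 1953/EI
Flexibility coefficient — unit upward force at 2: δ_{22} = L³/(3EI) = 102.5/EI.
The prop prevents deflection at 2: R_2 = δ_0/δ_{22} = 1953/102.5 = 19.05 kN.
Moment equilibrium about 1: M_1 = Σ(load moments about 1) − R_2·L = 247.3 − 19.05×6.75 = 118.7 kN·m.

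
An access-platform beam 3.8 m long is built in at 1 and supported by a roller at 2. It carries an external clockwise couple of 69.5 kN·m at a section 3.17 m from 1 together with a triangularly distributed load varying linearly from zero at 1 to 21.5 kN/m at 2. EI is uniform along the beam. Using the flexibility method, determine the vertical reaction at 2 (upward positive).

R_2 = 49.15 kN

Take the reaction at 2 as the redundant and release it; the primary structure is a cantilever fixed at 1.
Primary-structure tip deflection at 2 by superposition:
  clockwise couple 69.5 at a = 3.17: M₀a(2L − a)/(2EI) = 488/EI
  triangular load, peak 21.5 at the free end: 11w₀L⁴/(120EI) = 410.9/EI
  δ_0 = 898.9/EI
Tip deflection under a unit load at 2: L³/(3EI) = 18.29/EI.
The prop prevents deflection at 2: R_2 = δ_0/δ_{22} = 898.9/18.29 = 49.15 kN.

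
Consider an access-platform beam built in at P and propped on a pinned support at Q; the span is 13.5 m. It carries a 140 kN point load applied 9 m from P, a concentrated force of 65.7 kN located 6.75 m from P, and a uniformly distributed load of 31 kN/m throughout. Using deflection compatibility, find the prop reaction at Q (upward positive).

R_Q = 250.1 kN

Release the roller at Q. Primary structure: cantilever fixed at P.
Primary-structure tip deflection at Q by superposition:
  point load 140 at a = 9: Pa²(3L − a)/(6EI) = 59535/EI
  point load 65.7 at a = 6.75: Pa²(3L − a)/(6EI) = 16838/EI
  UDL 31: wL⁴/(8EI) = 128708/EI
  δ_0 = 205082/EI
Flexibility coefficient — unit upward force at Q: δ_{QQ} = L³/(3EI) = 820.1/EI.
Compatibility at Q: δ_0 − R_Q·δ_{QQ} = 0, so R_Q = 205082/820.1 = 250.1 kN.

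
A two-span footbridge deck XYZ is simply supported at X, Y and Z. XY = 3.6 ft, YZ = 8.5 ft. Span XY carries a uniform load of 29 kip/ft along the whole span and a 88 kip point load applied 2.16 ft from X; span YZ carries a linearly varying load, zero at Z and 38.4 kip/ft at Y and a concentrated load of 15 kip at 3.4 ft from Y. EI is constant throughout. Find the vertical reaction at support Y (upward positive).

R_Y = 293.7 kip

Release continuity at Y by inserting a hinge; the redundant is the internal moment M_Y. The primary structure is two simply-supported spans XY and YZ.
End slopes at the hinge Y, treating each span as simply supported:
  span XY: UDL 29: wL³/(24EI) = 56.38/EI
  span XY: point load 88 at a = 2.16: Pab(L + a)/(6LEI) = 72.99/EI
  span YZ: triangular load, peak 38.4: w₀L³/(45EI) = 524.1/EI
  span YZ: point load 15 at a = 3.4: Pab(L + b)/(6LEI) = 69.36/EI
  relative rotation θ_0 = (129.4 + 593.4)/EI = 722.8/EI
A unit hogging moment at Y produces rotation L₁/(3EI) + L₂/(3EI) = 4.033/EI.
Compatibility: M_Y·(L₁+L₂)/(3EI) = θ_0, giving M_Y = 179.2 kip·ft (hogging).
Span XY, ΣM about X with M_Y applied at Y: R_Y^{XY}·3.6 = 378 + 179.2, so R_Y^{XY} = 154.8 kip and R_X = 192.4 − 154.8 = 37.62 kip.
Span YZ, ΣM about Z: R_Y^{YZ}·8.5 = 1001 + 179.2, so R_Y^{YZ} = 138.9 kip and R_Z = 178.2 − 138.9 = 39.32 kip.
R_Y = 154.8 + 138.9 = 293.7 kip.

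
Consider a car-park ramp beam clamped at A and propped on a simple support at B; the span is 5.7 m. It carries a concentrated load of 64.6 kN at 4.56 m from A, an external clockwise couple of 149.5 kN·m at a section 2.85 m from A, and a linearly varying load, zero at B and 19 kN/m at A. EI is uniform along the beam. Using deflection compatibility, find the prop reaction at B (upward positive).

Release the roller at B. Primary structure: cantilever fixed at A.
Primary-structure tip deflection at B by superposition:
  point load 64.6 at a = 4.56: Pa²(3L − a)/(6EI) = 2807/EI
  clockwise couple 149.5 at a = 2.85: M₀a(2L − a)/(2EI) = 1821/EI
  triangular load, peak 19 at the fixed end: w₀L⁴/(30EI) = 668.5/EI
  δ_0 = 5297/EI
Tip deflection under a unit load at B: L³/(3EI) = 61.73/EI.
Compatibility at B: δ_0 − R_B·δ_{BB} = 0, so R_B = 5297/61.73 = 85.81 kN.

R_B = 85.81 kN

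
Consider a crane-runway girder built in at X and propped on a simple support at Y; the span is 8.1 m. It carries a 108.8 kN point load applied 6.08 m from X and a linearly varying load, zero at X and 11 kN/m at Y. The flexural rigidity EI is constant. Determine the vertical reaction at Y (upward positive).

Remove the prop at Y; the released (primary) structure is a cantilever built in at X.
Deflection at Y on the released cantilever, summing each load's contribution:
  point load 108.8 at a = 6.08: Pa²(3L − a)/(6EI) = 12213/EI
  triangular load, peak 11 at the free end: 11w₀L⁴/(120EI) = 4341/EI
  δ_0 = 16554/EI
Tip deflection under a unit load at Y: L³/(3EI) = 177.1/EI.
The prop prevents deflection at Y: R_Y = δ_0/δ_{YY} = 16554/177.1 = 93.45 kN.

R_Y = 93.45 kN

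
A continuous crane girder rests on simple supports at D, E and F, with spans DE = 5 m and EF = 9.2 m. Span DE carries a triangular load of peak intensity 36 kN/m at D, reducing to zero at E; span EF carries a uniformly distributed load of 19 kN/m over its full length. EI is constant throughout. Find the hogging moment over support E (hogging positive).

M_E = 148.7 kN·m

Take M_E as the redundant. Released structure: two simple spans DE and EF with a hinge at E.
Rotations at E on the released spans (each span's end-slope, ×1/EI):
  span DE: triangular load, peak 36: 7w₀L³/(360EI) = 87.5/EI
  span EF: UDL 19: wL³/(24EI) = 616.5/EI
  relative rotation θ_0 = (87.5 + 616.5)/EI = 704/EI
A unit hogging moment at E produces rotation L₁/(3EI) + L₂/(3EI) = 4.733/EI.
Compatibility: M_E·(L₁+L₂)/(3EI) = θ_0, giving M_E = 148.7 kN·m (hogging).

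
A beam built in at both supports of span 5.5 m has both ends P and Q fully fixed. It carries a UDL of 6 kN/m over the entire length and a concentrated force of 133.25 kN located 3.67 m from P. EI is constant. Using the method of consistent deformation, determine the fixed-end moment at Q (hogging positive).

M_Q = 123.7 kN·m

Release both end moments; the primary structure is a simply-supported span PQ with redundants M_P and M_Q.
On the primary (simply-supported) span, the end slopes from the loading are:
  at P: UDL 6: wL³/(24EI) = 41.59/EI
  at Q: UDL 6: wL³/(24EI) = 41.59/EI
  at P: point load 133.25 at a = 3.67: Pab(L + b)/(6LEI) = 198.8/EI
  at Q: point load 133.25 at a = 3.67: Pab(L + a)/(6LEI) = 248.7/EI
  θ_P0 = 240.4/EI,  θ_Q0 = 290.3/EI
Flexibility coefficients: a unit moment at one end gives L/(3EI) there and L/(6EI) at the far end, so f₁₁ = f₂₂ = 1.833/EI and f₁₂ = f₂₁ = 0.9167/EI.
Compatibility — zero rotation at each built-in end:
  1.833 M_P + 0.9167 M_Q = 240.4
  0.9167 M_P + 1.833 M_Q = 290.3
Solving the pair gives M_P = 69.26 kN·m and M_Q = 123.7 kN·m (hogging).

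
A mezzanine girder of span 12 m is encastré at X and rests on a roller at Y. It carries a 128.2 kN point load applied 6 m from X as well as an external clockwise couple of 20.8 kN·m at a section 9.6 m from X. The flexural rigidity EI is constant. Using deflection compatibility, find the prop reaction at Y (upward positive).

R_Y = 42.56 kN

Release the roller at Y. Primary structure: cantilever fixed at X.
Primary-structure tip deflection at Y by superposition:
  point load 128.2 at a = 6: Pa²(3L − a)/(6EI) = 23076/EI
  clockwise couple 20.8 at a = 9.6: M₀a(2L − a)/(2EI) = 1438/EI
  δ_0 = 24514/EI
Tip deflection under a unit load at Y: L³/(3EI) = 576/EI.
Compatibility at Y: δ_0 − R_Y·δ_{YY} = 0, so R_Y = 24514/576 = 42.56 kN.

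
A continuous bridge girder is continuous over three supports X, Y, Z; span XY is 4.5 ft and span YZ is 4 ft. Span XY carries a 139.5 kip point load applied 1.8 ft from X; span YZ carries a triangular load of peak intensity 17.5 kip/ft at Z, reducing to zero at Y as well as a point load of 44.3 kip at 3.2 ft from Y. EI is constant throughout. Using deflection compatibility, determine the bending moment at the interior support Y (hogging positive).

Take M_Y as the redundant. Released structure: two simple spans XY and YZ with a hinge at Y.
Rotations at Y on the released spans (each span's end-slope, ×1/EI):
  span XY: point load 139.5 at a = 1.8: Pab(L + a)/(6LEI) = 158.2/EI
  span YZ: triangular load, peak 17.5: 7w₀L³/(360EI) = 21.78/EI
  span YZ: point load 44.3 at a = 3.2: Pab(L + b)/(6LEI) = 22.68/EI
  relative rotation θ_0 = (158.2 + 44.46)/EI = 202.7/EI
A unit hogging moment at Y produces rotation L₁/(3EI) + L₂/(3EI) = 2.833/EI.
Slope continuity at Y: θ_0 = M_Y·2.833/EI, so M_Y = 202.7/2.833 = 71.52 kip·ft (hogging).

M_Y = 71.52 kip·ft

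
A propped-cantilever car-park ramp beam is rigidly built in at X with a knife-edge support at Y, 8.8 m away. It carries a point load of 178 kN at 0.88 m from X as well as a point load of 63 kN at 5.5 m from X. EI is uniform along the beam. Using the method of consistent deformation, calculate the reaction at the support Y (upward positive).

R_Y = 31.8 kN

Choose R_Y as the redundant. The primary structure is the cantilever fixed at X.
Primary-structure tip deflection at Y by superposition:
  point load 178 at a = 0.88: Pa²(3L − a)/(6EI) = 586.3/EI
  point load 63 at a = 5.5: Pa²(3L − a)/(6EI) = 6638/EI
  δ_0 = 7225/EI
Tip deflection under a unit load at Y: L³/(3EI) = 227.2/EI.
Compatibility at Y: δ_0 − R_Y·δ_{YY} = 0, so R_Y = 7225/227.2 = 31.8 kN.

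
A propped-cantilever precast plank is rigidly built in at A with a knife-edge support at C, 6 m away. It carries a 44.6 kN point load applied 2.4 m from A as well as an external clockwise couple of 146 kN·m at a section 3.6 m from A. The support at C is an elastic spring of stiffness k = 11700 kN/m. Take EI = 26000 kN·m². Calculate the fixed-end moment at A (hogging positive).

Take the reaction at C as the redundant and release it; the primary structure is a cantilever fixed at A.
Free-end deflection of the primary structure under the applied loading (downward +):
  point load 44.6 at a = 2.4: Pa²(3L − a)/(6EI) = 667.9/EI
  clockwise couple 146 at a = 3.6: M₀a(2L − a)/(2EI) = 2208/EI
  δ_0 = 2875/EI
Flexibility coefficient — unit upward force at C: δ_{CC} = L³/(3EI) = 72/EI.
With EI = 26000 kN·m²: δ_0 = 0.11059 m and δ_{CC} = 0.002769 m/kN.
Compatibility — the spring shortens by R_C/k under the reaction it provides: δ_0 − R_C·δ_{CC} = R_C/k. With 1/k = 0.000085 m/kN, R_C = δ_0 / (δ_{CC} + 1/k) = 0.11059 / (0.002769 + 0.000085) = 38.74 kN.
Moment equilibrium about A: M_A = Σ(load moments about A) − R_C·L = 253 − 38.74×6 = 20.59 kN·m.

M_A = 20.59 kN·m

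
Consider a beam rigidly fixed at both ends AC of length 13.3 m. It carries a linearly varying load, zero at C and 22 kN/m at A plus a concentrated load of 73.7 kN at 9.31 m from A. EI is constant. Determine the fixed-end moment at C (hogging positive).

M_C = 273.8 kN·m

Release both end moments; the primary structure is a simply-supported span AC with redundants M_A and M_C.
End rotations of the released simple span under the applied load (×1/EI):
  at A: triangular load, peak 22: w₀L³/(45EI) = 1150/EI
  at C: triangular load, peak 22: 7w₀L³/(360EI) = 1006/EI
  at A: point load 73.7 at a = 9.31: Pab(L + b)/(6LEI) = 593.2/EI
  at C: point load 73.7 at a = 9.31: Pab(L + a)/(6LEI) = 775.7/EI
  θ_A0 = 1743/EI,  θ_C0 = 1782/EI
Flexibility coefficients: a unit moment at one end gives L/(3EI) there and L/(6EI) at the far end, so f₁₁ = f₂₂ = 4.433/EI and f₁₂ = f₂₁ = 2.217/EI.
Compatibility — zero rotation at each built-in end:
  4.433 M_A + 2.217 M_C = 1743
  2.217 M_A + 4.433 M_C = 1782
Solving the pair gives M_A = 256.3 kN·m and M_C = 273.8 kN·m (hogging).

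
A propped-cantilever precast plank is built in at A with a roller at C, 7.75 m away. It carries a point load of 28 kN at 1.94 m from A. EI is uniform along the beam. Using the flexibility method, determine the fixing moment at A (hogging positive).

Choose R_C as the redundant. The primary structure is the cantilever fixed at A.
Deflection at C on the released cantilever, summing each load's contribution:
  point load 28 at a = 1.94: Pa²(3L − a)/(6EI) = 374.3/EI
Flexibility coefficient — unit upward force at C: δ_{CC} = L³/(3EI) = 155.2/EI.
Compatibility at C: δ_0 − R_C·δ_{CC} = 0, so R_C = 374.3/155.2 = 2.412 kN.
Moment equilibrium about A: M_A = Σ(load moments about A) − R_C·L = 54.32 − 2.412×7.75 = 35.63 kN·m.

M_A = 35.63 kN·m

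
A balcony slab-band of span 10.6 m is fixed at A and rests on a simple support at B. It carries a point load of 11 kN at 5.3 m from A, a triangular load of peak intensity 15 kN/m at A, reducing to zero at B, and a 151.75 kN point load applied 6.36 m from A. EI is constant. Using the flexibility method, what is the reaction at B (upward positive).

Release the roller at B. Primary structure: cantilever fixed at A.
Primary-structure tip deflection at B by superposition:
  point load 11 at a = 5.3: Pa²(3L − a)/(6EI) = 1365/EI
  triangular load, peak 15 at the fixed end: w₀L⁴/(30EI) = 6312/EI
  point load 151.75 at a = 6.36: Pa²(3L − a)/(6EI) = 26026/EI
  δ_0 = 33703/EI
Flexibility coefficient — unit upward force at B: δ_{BB} = L³/(3EI) = 397/EI.
The prop prevents deflection at B: R_B = δ_0/δ_{BB} = 33703/397 = 84.89 kN.

R_B = 84.89 kN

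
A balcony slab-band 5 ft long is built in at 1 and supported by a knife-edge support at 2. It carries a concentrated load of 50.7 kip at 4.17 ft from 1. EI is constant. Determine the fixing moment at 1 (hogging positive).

Choose R_2 as the redundant. The primary structure is the cantilever fixed at 1.
Deflection at 2 on the released cantilever, summing each load's contribution:
  point load 50.7 at a = 4.17: Pa²(3L − a)/(6EI) = 1591/EI
Tip deflection under a unit load at 2: L³/(3EI) = 41.67/EI.
The prop prevents deflection at 2: R_2 = δ_0/δ_{22} = 1591/41.67 = 38.19 kip.
Moment equilibrium about 1: M_1 = Σ(load moments about 1) − R_2·L = 211.4 − 38.19×5 = 20.46 kip·ft.

M_1 = 20.46 kip·ft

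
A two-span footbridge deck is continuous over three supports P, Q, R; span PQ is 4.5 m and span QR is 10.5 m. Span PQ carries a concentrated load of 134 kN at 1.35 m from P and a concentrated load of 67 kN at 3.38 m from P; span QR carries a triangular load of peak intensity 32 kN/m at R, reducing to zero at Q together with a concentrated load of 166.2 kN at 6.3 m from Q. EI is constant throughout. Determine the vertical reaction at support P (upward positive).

R_P = 24.08 kN

Insert a hinge at Q; M_Q is the redundant, and each span becomes simply supported.
End slopes at the hinge Q, treating each span as simply supported:
  span PQ: point load 134 at a = 1.35: Pab(L + a)/(6LEI) = 123.5/EI
  span PQ: point load 67 at a = 3.38: Pab(L + a)/(6LEI) = 74.02/EI
  span QR: triangular load, peak 32: 7w₀L³/(360EI) = 720.3/EI
  span QR: point load 166.2 at a = 6.3: Pab(L + b)/(6LEI) = 1026/EI
  relative rotation θ_0 = (197.5 + 1746)/EI = 1944/EI
A unit hogging moment at Q produces rotation L₁/(3EI) + L₂/(3EI) = 5/EI.
Slope continuity at Q: θ_0 = M_Q·5/EI, so M_Q = 1944/5 = 388.8 kN·m (hogging).
Span PQ, ΣM about P with M_Q applied at Q: R_Q^{PQ}·4.5 = 407.4 + 388.8, so R_Q^{PQ} = 176.9 kN and R_P = 201 − 176.9 = 24.08 kN.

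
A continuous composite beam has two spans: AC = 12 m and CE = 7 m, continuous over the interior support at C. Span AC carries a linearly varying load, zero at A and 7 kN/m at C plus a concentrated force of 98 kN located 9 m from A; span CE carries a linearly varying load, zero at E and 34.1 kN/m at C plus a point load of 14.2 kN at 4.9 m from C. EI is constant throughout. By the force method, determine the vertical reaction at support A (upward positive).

Insert a hinge at C; M_C is the redundant, and each span becomes simply supported.
Rotations at C on the released spans (each span's end-slope, ×1/EI):
  span AC: triangular load, peak 7: w₀L³/(45EI) = 268.8/EI
  span AC: point load 98 at a = 9: Pab(L + a)/(6LEI) = 771.8/EI
  span CE: triangular load, peak 34.1: w₀L³/(45EI) = 259.9/EI
  span CE: point load 14.2 at a = 4.9: Pab(L + b)/(6LEI) = 31.66/EI
  relative rotation θ_0 = (1041 + 291.6)/EI = 1332/EI
A unit hogging moment at C produces rotation L₁/(3EI) + L₂/(3EI) = 6.333/EI.
Compatibility: M_C·(L₁+L₂)/(3EI) = θ_0, giving M_C = 210.3 kN·m (hogging).
Span AC, ΣM about A with M_C applied at C: R_C^{AC}·12 = 1218 + 210.3, so R_C^{AC} = 119 kN and R_A = 140 − 119 = 20.97 kN.

R_A = 20.97 kN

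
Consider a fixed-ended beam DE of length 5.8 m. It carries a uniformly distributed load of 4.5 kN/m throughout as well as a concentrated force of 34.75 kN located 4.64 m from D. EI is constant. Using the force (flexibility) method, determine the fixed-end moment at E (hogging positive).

Release both end moments; the primary structure is a simply-supported span DE with redundants M_D and M_E.
End rotations of the released simple span under the applied load (×1/EI):
  at D: UDL 4.5: wL³/(24EI) = 36.58/EI
  at E: UDL 4.5: wL³/(24EI) = 36.58/EI
  at D: point load 34.75 at a = 4.64: Pab(L + b)/(6LEI) = 37.41/EI
  at E: point load 34.75 at a = 4.64: Pab(L + a)/(6LEI) = 56.11/EI
  θ_D0 = 73.99/EI,  θ_E0 = 92.7/EI
Flexibility coefficients: a unit moment at one end gives L/(3EI) there and L/(6EI) at the far end, so f₁₁ = f₂₂ = 1.933/EI and f₁₂ = f₂₁ = 0.9667/EI.
Compatibility — zero rotation at each built-in end:
  1.933 M_D + 0.9667 M_E = 73.99
  0.9667 M_D + 1.933 M_E = 92.7
Solving the pair gives M_D = 19.06 kN·m and M_E = 38.41 kN·m (hogging).

M_E = 38.41 kN·m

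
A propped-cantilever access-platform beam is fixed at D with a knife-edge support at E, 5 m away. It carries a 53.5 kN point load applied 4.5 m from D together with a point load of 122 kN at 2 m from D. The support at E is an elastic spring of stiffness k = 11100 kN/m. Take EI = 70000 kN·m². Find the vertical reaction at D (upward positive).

R_D = 113.9 kN

Release the roller at E. Primary structure: cantilever fixed at D.
Free-end deflection of the primary structure under the applied loading (downward +):
  point load 53.5 at a = 4.5: Pa²(3L − a)/(6EI) = 1896/EI
  point load 122 at a = 2: Pa²(3L − a)/(6EI) = 1057/EI
  δ_0 = 2953/EI
Flexibility coefficient — unit upward force at E: δ_{EE} = L³/(3EI) = 41.67/EI.
With EI = 70000 kN·m²: δ_0 = 0.042189 m and δ_{EE} = 0.000595 m/kN.
Compatibility — the spring shortens by R_E/k under the reaction it provides: δ_0 − R_E·δ_{EE} = R_E/k. With 1/k = 0.00009 m/kN, R_E = δ_0 / (δ_{EE} + 1/k) = 0.042189 / (0.000595 + 0.00009) = 61.56 kN.
Vertical equilibrium: R_D = ΣP − R_E = 175.5 − 61.56 = 113.9 kN.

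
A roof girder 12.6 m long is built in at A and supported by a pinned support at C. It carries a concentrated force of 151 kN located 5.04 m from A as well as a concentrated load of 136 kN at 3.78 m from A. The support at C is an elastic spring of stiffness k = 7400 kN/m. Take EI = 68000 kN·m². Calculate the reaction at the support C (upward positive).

Remove the prop at C; the released (primary) structure is a cantilever built in at A.
Primary-structure tip deflection at C by superposition:
  point load 151 at a = 5.04: Pa²(3L − a)/(6EI) = 20943/EI
  point load 136 at a = 3.78: Pa²(3L − a)/(6EI) = 11018/EI
  δ_0 = 31961/EI
Tip deflection under a unit load at C: L³/(3EI) = 666.8/EI.
With EI = 68000 kN·m²: δ_0 = 0.47001 m and δ_{CC} = 0.009806 m/kN.
Compatibility — the spring shortens by R_C/k under the reaction it provides: δ_0 − R_C·δ_{CC} = R_C/k. With 1/k = 0.000135 m/kN, R_C = δ_0 / (δ_{CC} + 1/k) = 0.47001 / (0.009806 + 0.000135) = 47.28 kN.

R_C = 47.28 kN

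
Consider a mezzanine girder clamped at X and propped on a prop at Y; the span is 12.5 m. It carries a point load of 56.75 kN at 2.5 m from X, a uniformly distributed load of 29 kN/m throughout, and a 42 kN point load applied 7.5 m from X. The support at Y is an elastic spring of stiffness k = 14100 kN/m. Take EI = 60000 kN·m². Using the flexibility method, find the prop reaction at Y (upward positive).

R_Y = 156.2 kN

Release the roller at Y. Primary structure: cantilever fixed at X.
Downward deflection at the released point Y due to the loads:
  point load 56.75 at a = 2.5: Pa²(3L − a)/(6EI) = 2069/EI
  UDL 29: wL⁴/(8EI) = 88501/EI
  point load 42 at a = 7.5: Pa²(3L − a)/(6EI) = 11812/EI
  δ_0 = 102382/EI
Tip deflection under a unit load at Y: L³/(3EI) = 651/EI.
With EI = 60000 kN·m²: δ_0 = 1.7064 m and δ_{YY} = 0.010851 m/kN.
Compatibility — the spring shortens by R_Y/k under the reaction it provides: δ_0 − R_Y·δ_{YY} = R_Y/k. With 1/k = 0.000071 m/kN, R_Y = δ_0 / (δ_{YY} + 1/k) = 1.7064 / (0.010851 + 0.000071) = 156.2 kN.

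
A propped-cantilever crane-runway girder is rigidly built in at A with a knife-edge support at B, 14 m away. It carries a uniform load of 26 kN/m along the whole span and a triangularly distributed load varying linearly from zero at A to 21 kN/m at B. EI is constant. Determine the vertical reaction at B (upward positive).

Release the roller at B. Primary structure: cantilever fixed at A.
Deflection at B on the released cantilever, summing each load's contribution:
  UDL 26: wL⁴/(8EI) = 124852/EI
  triangular load, peak 21 at the free end: 11w₀L⁴/(120EI) = 73951/EI
  δ_0 = 198803/EI
Tip deflection under a unit load at B: L³/(3EI) = 914.7/EI.
The prop prevents deflection at B: R_B = δ_0/δ_{BB} = 198803/914.7 = 217.3 kN.

R_B = 217.3 kN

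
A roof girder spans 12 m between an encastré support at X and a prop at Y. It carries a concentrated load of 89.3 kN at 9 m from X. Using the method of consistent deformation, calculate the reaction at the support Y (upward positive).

Choose R_Y as the redundant. The primary structure is the cantilever fixed at X.
Deflection at Y on the released cantilever, summing each load's contribution:
  point load 89.3 at a = 9: Pa²(3L − a)/(6EI) = 32550/EI
Tip deflection under a unit load at Y: L³/(3EI) = 576/EI.
Compatibility at Y: δ_0 − R_Y·δ_{YY} = 0, so R_Y = 32550/576 = 56.51 kN.

R_Y = 56.51 kN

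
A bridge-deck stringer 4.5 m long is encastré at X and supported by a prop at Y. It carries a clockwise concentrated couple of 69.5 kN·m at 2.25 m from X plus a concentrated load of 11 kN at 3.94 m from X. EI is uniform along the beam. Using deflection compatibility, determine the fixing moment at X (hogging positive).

Take the reaction at Y as the redundant and release it; the primary structure is a cantilever fixed at X.
Free-end deflection of the primary structure under the applied loading (downward +):
  clockwise couple 69.5 at a = 2.25: M₀a(2L − a)/(2EI) = 527.8/EI
  point load 11 at a = 3.94: Pa²(3L − a)/(6EI) = 272.1/EI
  δ_0 = 799.8/EI
Tip deflection under a unit load at Y: L³/(3EI) = 30.38/EI.
The prop prevents deflection at Y: R_Y = δ_0/δ_{YY} = 799.8/30.38 = 26.33 kN.
Moment equilibrium about X: M_X = Σ(load moments about X) − R_Y·L = 112.8 − 26.33×4.5 = -5.655 kN·m.

M_X = -5.655 kN·m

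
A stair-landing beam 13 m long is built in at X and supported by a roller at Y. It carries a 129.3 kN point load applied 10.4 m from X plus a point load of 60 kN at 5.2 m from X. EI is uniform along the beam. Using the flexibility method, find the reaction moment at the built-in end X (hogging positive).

M_X = 311.1 kN·m

Choose R_Y as the redundant. The primary structure is the cantilever fixed at X.
Deflection at Y on the released cantilever, summing each load's contribution:
  point load 129.3 at a = 10.4: Pa²(3L − a)/(6EI) = 66662/EI
  point load 60 at a = 5.2: Pa²(3L − a)/(6EI) = 9140/EI
  δ_0 = 75802/EI
Flexibility coefficient — unit upward force at Y: δ_{YY} = L³/(3EI) = 732.3/EI.
The prop prevents deflection at Y: R_Y = δ_0/δ_{YY} = 75802/732.3 = 103.5 kN.
Moment equilibrium about X: M_X = Σ(load moments about X) − R_Y·L = 1657 − 103.5×13 = 311.1 kN·m.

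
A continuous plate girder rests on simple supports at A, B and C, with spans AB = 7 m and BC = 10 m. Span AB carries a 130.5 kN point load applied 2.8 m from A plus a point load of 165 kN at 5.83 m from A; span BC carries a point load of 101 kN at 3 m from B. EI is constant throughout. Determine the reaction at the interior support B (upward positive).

R_B = 316.2 kN

Insert a hinge at B; M_B is the redundant, and each span becomes simply supported.
Discontinuity in slope at B on the released structure — sum the simple-span end rotations:
  span AB: point load 130.5 at a = 2.8: Pab(L + a)/(6LEI) = 358.1/EI
  span AB: point load 165 at a = 5.83: Pab(L + a)/(6LEI) = 343.8/EI
  span BC: point load 101 at a = 3: Pab(L + b)/(6LEI) = 601/EI
  relative rotation θ_0 = (701.9 + 601)/EI = 1303/EI
A unit hogging moment at B produces rotation L₁/(3EI) + L₂/(3EI) = 5.667/EI.
Compatibility: M_B·(L₁+L₂)/(3EI) = θ_0, giving M_B = 229.9 kN·m (hogging).
Span AB, ΣM about A with M_B applied at B: R_B^{AB}·7 = 1327 + 229.9, so R_B^{AB} = 222.5 kN and R_A = 295.5 − 222.5 = 73.03 kN.
Span BC, ΣM about C: R_B^{BC}·10 = 707 + 229.9, so R_B^{BC} = 93.69 kN and R_C = 101 − 93.69 = 7.309 kN.
R_B = 222.5 + 93.69 = 316.2 kN.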